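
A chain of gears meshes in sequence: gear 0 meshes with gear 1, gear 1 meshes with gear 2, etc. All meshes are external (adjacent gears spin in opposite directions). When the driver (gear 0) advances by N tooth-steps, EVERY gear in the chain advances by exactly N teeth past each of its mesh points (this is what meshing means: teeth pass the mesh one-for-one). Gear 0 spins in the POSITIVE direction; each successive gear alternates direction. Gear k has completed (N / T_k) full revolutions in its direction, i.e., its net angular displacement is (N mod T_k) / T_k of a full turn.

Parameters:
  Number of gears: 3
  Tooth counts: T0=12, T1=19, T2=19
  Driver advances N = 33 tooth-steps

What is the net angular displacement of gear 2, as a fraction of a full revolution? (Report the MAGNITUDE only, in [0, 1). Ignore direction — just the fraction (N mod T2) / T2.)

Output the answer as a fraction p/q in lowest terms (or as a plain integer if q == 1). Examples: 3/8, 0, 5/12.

Chain of 3 gears, tooth counts: [12, 19, 19]
  gear 0: T0=12, direction=positive, advance = 33 mod 12 = 9 teeth = 9/12 turn
  gear 1: T1=19, direction=negative, advance = 33 mod 19 = 14 teeth = 14/19 turn
  gear 2: T2=19, direction=positive, advance = 33 mod 19 = 14 teeth = 14/19 turn
Gear 2: 33 mod 19 = 14
Fraction = 14 / 19 = 14/19 (gcd(14,19)=1) = 14/19

Answer: 14/19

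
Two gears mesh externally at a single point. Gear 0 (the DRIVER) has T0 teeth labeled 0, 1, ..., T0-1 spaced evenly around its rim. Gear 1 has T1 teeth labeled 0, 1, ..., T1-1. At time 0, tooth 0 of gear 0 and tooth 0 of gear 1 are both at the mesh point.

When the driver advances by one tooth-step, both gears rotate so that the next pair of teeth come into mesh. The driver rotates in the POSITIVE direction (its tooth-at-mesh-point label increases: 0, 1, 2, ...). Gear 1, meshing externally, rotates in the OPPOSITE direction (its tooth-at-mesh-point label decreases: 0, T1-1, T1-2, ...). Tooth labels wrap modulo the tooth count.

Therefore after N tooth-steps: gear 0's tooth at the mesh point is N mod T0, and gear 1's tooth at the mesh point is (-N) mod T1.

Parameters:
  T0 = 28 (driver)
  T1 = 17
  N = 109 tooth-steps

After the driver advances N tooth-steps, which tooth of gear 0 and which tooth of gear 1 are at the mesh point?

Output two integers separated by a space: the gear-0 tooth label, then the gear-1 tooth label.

Gear 0 (driver, T0=28): tooth at mesh = N mod T0
  109 = 3 * 28 + 25, so 109 mod 28 = 25
  gear 0 tooth = 25
Gear 1 (driven, T1=17): tooth at mesh = (-N) mod T1
  109 = 6 * 17 + 7, so 109 mod 17 = 7
  (-109) mod 17 = (-7) mod 17 = 17 - 7 = 10
Mesh after 109 steps: gear-0 tooth 25 meets gear-1 tooth 10

Answer: 25 10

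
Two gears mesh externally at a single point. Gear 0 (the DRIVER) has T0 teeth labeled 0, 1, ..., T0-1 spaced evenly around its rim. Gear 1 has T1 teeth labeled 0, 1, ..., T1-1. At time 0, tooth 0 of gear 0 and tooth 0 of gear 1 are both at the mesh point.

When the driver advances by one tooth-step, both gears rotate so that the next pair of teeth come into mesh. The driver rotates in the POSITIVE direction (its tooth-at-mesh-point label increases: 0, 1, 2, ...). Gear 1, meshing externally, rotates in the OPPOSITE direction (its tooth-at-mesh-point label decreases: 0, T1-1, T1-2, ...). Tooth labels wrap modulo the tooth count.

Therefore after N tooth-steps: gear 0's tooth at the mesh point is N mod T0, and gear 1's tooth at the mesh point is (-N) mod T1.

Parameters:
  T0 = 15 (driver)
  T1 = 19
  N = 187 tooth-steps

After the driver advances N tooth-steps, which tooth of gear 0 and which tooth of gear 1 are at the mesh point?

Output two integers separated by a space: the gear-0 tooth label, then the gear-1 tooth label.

Answer: 7 3

Derivation:
Gear 0 (driver, T0=15): tooth at mesh = N mod T0
  187 = 12 * 15 + 7, so 187 mod 15 = 7
  gear 0 tooth = 7
Gear 1 (driven, T1=19): tooth at mesh = (-N) mod T1
  187 = 9 * 19 + 16, so 187 mod 19 = 16
  (-187) mod 19 = (-16) mod 19 = 19 - 16 = 3
Mesh after 187 steps: gear-0 tooth 7 meets gear-1 tooth 3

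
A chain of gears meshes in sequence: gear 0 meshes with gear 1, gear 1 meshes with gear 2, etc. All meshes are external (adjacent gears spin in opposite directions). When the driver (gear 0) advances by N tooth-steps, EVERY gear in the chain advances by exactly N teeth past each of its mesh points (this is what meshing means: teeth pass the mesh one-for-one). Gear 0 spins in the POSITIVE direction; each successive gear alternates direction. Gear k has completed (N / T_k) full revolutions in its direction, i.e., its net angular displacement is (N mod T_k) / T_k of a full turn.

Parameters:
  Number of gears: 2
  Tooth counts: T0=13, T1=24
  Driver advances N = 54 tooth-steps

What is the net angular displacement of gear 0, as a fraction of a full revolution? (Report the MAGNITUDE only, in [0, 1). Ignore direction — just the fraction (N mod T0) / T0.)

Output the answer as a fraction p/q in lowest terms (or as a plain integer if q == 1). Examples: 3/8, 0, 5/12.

Chain of 2 gears, tooth counts: [13, 24]
  gear 0: T0=13, direction=positive, advance = 54 mod 13 = 2 teeth = 2/13 turn
  gear 1: T1=24, direction=negative, advance = 54 mod 24 = 6 teeth = 6/24 turn
Gear 0: 54 mod 13 = 2
Fraction = 2 / 13 = 2/13 (gcd(2,13)=1) = 2/13

Answer: 2/13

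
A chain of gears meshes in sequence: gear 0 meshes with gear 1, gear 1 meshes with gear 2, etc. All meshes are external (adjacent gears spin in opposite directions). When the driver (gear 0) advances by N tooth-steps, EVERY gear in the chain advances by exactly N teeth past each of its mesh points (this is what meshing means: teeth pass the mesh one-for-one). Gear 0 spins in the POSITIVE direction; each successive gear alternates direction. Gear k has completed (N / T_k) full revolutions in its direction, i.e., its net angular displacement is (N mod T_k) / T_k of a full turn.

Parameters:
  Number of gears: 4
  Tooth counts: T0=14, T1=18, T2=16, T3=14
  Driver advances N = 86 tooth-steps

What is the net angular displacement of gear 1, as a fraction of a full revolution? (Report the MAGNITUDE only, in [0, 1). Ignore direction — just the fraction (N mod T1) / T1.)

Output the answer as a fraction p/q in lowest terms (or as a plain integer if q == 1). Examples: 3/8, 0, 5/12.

Answer: 7/9

Derivation:
Chain of 4 gears, tooth counts: [14, 18, 16, 14]
  gear 0: T0=14, direction=positive, advance = 86 mod 14 = 2 teeth = 2/14 turn
  gear 1: T1=18, direction=negative, advance = 86 mod 18 = 14 teeth = 14/18 turn
  gear 2: T2=16, direction=positive, advance = 86 mod 16 = 6 teeth = 6/16 turn
  gear 3: T3=14, direction=negative, advance = 86 mod 14 = 2 teeth = 2/14 turn
Gear 1: 86 mod 18 = 14
Fraction = 14 / 18 = 7/9 (gcd(14,18)=2) = 7/9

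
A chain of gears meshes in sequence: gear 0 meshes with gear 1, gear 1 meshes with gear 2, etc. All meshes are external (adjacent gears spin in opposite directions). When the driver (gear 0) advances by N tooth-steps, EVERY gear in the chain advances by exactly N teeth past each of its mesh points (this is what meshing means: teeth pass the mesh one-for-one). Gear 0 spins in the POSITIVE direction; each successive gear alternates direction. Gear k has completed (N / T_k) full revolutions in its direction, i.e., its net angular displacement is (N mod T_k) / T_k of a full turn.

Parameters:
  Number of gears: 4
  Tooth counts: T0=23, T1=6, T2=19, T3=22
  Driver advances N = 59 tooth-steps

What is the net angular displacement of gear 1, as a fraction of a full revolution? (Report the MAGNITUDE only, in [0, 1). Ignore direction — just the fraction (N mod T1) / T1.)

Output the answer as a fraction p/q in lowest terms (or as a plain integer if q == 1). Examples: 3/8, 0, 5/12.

Answer: 5/6

Derivation:
Chain of 4 gears, tooth counts: [23, 6, 19, 22]
  gear 0: T0=23, direction=positive, advance = 59 mod 23 = 13 teeth = 13/23 turn
  gear 1: T1=6, direction=negative, advance = 59 mod 6 = 5 teeth = 5/6 turn
  gear 2: T2=19, direction=positive, advance = 59 mod 19 = 2 teeth = 2/19 turn
  gear 3: T3=22, direction=negative, advance = 59 mod 22 = 15 teeth = 15/22 turn
Gear 1: 59 mod 6 = 5
Fraction = 5 / 6 = 5/6 (gcd(5,6)=1) = 5/6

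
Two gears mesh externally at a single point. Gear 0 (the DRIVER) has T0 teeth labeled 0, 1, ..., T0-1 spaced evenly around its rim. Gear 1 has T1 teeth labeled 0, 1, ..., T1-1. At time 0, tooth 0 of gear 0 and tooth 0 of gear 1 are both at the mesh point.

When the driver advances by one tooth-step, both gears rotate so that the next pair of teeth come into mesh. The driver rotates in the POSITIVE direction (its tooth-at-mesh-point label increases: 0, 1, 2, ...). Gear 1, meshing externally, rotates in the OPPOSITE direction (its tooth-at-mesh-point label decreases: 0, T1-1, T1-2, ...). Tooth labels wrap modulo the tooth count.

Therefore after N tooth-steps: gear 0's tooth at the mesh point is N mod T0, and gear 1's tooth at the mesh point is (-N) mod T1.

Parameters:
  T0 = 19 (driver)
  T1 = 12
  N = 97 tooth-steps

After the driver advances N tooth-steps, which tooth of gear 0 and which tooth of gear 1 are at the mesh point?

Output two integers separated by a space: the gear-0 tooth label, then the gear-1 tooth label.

Answer: 2 11

Derivation:
Gear 0 (driver, T0=19): tooth at mesh = N mod T0
  97 = 5 * 19 + 2, so 97 mod 19 = 2
  gear 0 tooth = 2
Gear 1 (driven, T1=12): tooth at mesh = (-N) mod T1
  97 = 8 * 12 + 1, so 97 mod 12 = 1
  (-97) mod 12 = (-1) mod 12 = 12 - 1 = 11
Mesh after 97 steps: gear-0 tooth 2 meets gear-1 tooth 11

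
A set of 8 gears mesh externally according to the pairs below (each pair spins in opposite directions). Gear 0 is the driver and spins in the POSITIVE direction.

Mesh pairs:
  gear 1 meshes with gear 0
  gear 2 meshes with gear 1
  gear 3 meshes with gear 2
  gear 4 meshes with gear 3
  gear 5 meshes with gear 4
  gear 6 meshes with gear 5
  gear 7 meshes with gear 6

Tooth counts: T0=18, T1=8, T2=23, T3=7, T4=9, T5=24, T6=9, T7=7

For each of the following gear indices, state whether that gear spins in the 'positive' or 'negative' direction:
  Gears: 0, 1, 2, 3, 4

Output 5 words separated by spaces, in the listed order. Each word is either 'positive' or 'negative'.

Gear 0 (driver): positive (depth 0)
  gear 1: meshes with gear 0 -> depth 1 -> negative (opposite of gear 0)
  gear 2: meshes with gear 1 -> depth 2 -> positive (opposite of gear 1)
  gear 3: meshes with gear 2 -> depth 3 -> negative (opposite of gear 2)
  gear 4: meshes with gear 3 -> depth 4 -> positive (opposite of gear 3)
  gear 5: meshes with gear 4 -> depth 5 -> negative (opposite of gear 4)
  gear 6: meshes with gear 5 -> depth 6 -> positive (opposite of gear 5)
  gear 7: meshes with gear 6 -> depth 7 -> negative (opposite of gear 6)
Queried indices 0, 1, 2, 3, 4 -> positive, negative, positive, negative, positive

Answer: positive negative positive negative positive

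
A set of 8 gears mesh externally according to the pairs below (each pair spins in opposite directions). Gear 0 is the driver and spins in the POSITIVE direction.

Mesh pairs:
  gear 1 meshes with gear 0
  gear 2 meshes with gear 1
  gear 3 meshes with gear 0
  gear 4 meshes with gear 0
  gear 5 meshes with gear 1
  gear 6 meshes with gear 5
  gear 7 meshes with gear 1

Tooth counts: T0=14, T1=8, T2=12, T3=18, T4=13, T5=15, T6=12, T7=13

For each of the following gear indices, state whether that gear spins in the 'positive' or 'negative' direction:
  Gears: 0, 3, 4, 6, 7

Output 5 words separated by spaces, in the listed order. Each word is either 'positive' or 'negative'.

Answer: positive negative negative negative positive

Derivation:
Gear 0 (driver): positive (depth 0)
  gear 1: meshes with gear 0 -> depth 1 -> negative (opposite of gear 0)
  gear 2: meshes with gear 1 -> depth 2 -> positive (opposite of gear 1)
  gear 3: meshes with gear 0 -> depth 1 -> negative (opposite of gear 0)
  gear 4: meshes with gear 0 -> depth 1 -> negative (opposite of gear 0)
  gear 5: meshes with gear 1 -> depth 2 -> positive (opposite of gear 1)
  gear 6: meshes with gear 5 -> depth 3 -> negative (opposite of gear 5)
  gear 7: meshes with gear 1 -> depth 2 -> positive (opposite of gear 1)
Queried indices 0, 3, 4, 6, 7 -> positive, negative, negative, negative, positive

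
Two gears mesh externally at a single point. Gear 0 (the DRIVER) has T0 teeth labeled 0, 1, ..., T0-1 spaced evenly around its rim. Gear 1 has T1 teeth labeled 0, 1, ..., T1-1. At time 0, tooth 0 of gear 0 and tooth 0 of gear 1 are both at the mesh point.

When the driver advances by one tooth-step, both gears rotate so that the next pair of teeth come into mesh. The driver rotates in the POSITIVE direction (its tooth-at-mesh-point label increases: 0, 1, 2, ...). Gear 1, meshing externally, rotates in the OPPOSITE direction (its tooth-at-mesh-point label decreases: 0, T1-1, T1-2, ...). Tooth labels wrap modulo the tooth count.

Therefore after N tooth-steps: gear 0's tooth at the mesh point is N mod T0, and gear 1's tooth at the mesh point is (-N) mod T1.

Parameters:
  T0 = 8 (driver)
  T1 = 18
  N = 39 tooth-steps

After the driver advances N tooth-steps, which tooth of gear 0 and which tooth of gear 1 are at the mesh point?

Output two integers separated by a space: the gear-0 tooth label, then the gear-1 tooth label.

Gear 0 (driver, T0=8): tooth at mesh = N mod T0
  39 = 4 * 8 + 7, so 39 mod 8 = 7
  gear 0 tooth = 7
Gear 1 (driven, T1=18): tooth at mesh = (-N) mod T1
  39 = 2 * 18 + 3, so 39 mod 18 = 3
  (-39) mod 18 = (-3) mod 18 = 18 - 3 = 15
Mesh after 39 steps: gear-0 tooth 7 meets gear-1 tooth 15

Answer: 7 15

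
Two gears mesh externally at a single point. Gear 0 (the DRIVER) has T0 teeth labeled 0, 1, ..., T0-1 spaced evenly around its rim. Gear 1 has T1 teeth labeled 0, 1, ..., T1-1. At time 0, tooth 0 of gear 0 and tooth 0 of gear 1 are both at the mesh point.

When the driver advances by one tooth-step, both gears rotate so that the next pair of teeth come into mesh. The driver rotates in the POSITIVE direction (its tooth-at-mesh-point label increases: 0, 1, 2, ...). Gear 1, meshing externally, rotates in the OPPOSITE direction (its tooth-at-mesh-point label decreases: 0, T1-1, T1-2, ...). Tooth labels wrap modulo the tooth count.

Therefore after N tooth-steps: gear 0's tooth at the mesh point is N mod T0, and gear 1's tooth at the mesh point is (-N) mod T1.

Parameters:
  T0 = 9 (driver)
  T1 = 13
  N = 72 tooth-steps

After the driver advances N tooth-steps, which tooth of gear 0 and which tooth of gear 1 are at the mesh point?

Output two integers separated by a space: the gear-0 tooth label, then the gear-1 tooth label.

Answer: 0 6

Derivation:
Gear 0 (driver, T0=9): tooth at mesh = N mod T0
  72 = 8 * 9 + 0, so 72 mod 9 = 0
  gear 0 tooth = 0
Gear 1 (driven, T1=13): tooth at mesh = (-N) mod T1
  72 = 5 * 13 + 7, so 72 mod 13 = 7
  (-72) mod 13 = (-7) mod 13 = 13 - 7 = 6
Mesh after 72 steps: gear-0 tooth 0 meets gear-1 tooth 6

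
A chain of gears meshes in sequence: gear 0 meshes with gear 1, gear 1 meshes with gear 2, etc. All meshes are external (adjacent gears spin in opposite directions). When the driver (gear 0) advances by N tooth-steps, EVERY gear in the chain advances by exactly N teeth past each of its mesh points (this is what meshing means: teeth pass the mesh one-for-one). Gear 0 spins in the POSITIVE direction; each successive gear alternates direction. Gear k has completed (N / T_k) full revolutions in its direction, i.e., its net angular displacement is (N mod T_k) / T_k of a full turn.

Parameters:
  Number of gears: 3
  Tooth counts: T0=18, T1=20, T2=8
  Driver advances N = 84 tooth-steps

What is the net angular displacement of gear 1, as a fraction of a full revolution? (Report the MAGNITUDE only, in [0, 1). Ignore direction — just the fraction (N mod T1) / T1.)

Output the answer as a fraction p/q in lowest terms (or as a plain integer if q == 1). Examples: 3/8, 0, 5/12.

Chain of 3 gears, tooth counts: [18, 20, 8]
  gear 0: T0=18, direction=positive, advance = 84 mod 18 = 12 teeth = 12/18 turn
  gear 1: T1=20, direction=negative, advance = 84 mod 20 = 4 teeth = 4/20 turn
  gear 2: T2=8, direction=positive, advance = 84 mod 8 = 4 teeth = 4/8 turn
Gear 1: 84 mod 20 = 4
Fraction = 4 / 20 = 1/5 (gcd(4,20)=4) = 1/5

Answer: 1/5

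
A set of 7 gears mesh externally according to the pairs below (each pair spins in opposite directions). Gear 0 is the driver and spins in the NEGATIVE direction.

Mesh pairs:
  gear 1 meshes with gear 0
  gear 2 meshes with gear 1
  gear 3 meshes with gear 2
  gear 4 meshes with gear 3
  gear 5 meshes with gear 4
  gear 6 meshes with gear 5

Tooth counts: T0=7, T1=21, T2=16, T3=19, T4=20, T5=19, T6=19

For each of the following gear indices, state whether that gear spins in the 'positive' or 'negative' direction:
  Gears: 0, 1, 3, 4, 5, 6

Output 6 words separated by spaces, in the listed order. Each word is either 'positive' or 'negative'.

Answer: negative positive positive negative positive negative

Derivation:
Gear 0 (driver): negative (depth 0)
  gear 1: meshes with gear 0 -> depth 1 -> positive (opposite of gear 0)
  gear 2: meshes with gear 1 -> depth 2 -> negative (opposite of gear 1)
  gear 3: meshes with gear 2 -> depth 3 -> positive (opposite of gear 2)
  gear 4: meshes with gear 3 -> depth 4 -> negative (opposite of gear 3)
  gear 5: meshes with gear 4 -> depth 5 -> positive (opposite of gear 4)
  gear 6: meshes with gear 5 -> depth 6 -> negative (opposite of gear 5)
Queried indices 0, 1, 3, 4, 5, 6 -> negative, positive, positive, negative, positive, negative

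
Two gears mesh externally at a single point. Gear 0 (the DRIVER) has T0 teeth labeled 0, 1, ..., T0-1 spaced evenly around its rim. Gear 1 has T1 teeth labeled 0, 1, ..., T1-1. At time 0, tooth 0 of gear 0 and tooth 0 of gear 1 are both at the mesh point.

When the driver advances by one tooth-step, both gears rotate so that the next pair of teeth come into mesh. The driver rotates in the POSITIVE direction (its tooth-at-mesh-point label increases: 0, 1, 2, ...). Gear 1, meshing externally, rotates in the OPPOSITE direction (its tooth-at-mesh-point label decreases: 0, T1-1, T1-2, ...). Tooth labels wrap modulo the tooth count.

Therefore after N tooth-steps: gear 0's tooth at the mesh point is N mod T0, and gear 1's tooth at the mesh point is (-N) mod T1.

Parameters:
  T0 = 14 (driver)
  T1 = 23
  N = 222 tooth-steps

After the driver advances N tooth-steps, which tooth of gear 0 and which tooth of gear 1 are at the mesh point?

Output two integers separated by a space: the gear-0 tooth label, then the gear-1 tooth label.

Gear 0 (driver, T0=14): tooth at mesh = N mod T0
  222 = 15 * 14 + 12, so 222 mod 14 = 12
  gear 0 tooth = 12
Gear 1 (driven, T1=23): tooth at mesh = (-N) mod T1
  222 = 9 * 23 + 15, so 222 mod 23 = 15
  (-222) mod 23 = (-15) mod 23 = 23 - 15 = 8
Mesh after 222 steps: gear-0 tooth 12 meets gear-1 tooth 8

Answer: 12 8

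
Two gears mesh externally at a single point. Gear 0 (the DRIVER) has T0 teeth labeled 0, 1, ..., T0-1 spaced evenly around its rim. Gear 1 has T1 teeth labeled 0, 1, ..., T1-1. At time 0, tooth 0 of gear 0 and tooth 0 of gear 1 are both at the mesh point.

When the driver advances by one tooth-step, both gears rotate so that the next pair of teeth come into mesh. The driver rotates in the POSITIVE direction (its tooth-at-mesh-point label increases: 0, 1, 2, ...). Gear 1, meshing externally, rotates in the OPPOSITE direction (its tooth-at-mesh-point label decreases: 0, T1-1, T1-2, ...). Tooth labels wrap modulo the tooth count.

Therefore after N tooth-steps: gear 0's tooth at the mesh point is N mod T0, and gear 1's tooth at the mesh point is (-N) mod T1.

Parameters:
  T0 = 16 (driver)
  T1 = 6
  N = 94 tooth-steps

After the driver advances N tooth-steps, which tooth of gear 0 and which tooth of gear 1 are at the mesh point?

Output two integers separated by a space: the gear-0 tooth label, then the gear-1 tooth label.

Answer: 14 2

Derivation:
Gear 0 (driver, T0=16): tooth at mesh = N mod T0
  94 = 5 * 16 + 14, so 94 mod 16 = 14
  gear 0 tooth = 14
Gear 1 (driven, T1=6): tooth at mesh = (-N) mod T1
  94 = 15 * 6 + 4, so 94 mod 6 = 4
  (-94) mod 6 = (-4) mod 6 = 6 - 4 = 2
Mesh after 94 steps: gear-0 tooth 14 meets gear-1 tooth 2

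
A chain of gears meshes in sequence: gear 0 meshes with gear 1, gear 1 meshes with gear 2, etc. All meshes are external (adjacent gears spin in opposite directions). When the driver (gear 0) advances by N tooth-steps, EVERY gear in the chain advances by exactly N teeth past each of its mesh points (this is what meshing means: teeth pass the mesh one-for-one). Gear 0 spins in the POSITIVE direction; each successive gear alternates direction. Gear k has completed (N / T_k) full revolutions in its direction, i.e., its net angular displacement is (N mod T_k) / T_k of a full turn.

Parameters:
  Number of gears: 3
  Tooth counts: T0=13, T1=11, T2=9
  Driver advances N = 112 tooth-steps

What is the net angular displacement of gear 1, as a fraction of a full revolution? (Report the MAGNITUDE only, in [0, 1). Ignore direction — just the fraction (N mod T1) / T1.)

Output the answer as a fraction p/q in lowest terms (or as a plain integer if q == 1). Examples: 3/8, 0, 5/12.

Chain of 3 gears, tooth counts: [13, 11, 9]
  gear 0: T0=13, direction=positive, advance = 112 mod 13 = 8 teeth = 8/13 turn
  gear 1: T1=11, direction=negative, advance = 112 mod 11 = 2 teeth = 2/11 turn
  gear 2: T2=9, direction=positive, advance = 112 mod 9 = 4 teeth = 4/9 turn
Gear 1: 112 mod 11 = 2
Fraction = 2 / 11 = 2/11 (gcd(2,11)=1) = 2/11

Answer: 2/11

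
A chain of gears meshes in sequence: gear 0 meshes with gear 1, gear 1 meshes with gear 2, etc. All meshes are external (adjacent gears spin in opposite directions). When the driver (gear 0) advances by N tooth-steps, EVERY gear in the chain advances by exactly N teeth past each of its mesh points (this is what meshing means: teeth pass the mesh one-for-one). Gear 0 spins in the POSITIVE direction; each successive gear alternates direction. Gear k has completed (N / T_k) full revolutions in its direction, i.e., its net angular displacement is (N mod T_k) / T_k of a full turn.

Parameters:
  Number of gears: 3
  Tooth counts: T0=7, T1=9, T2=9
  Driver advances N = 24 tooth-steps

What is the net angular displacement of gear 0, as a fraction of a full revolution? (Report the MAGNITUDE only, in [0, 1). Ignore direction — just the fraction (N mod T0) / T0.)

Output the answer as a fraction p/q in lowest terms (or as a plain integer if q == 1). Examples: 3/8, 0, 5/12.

Chain of 3 gears, tooth counts: [7, 9, 9]
  gear 0: T0=7, direction=positive, advance = 24 mod 7 = 3 teeth = 3/7 turn
  gear 1: T1=9, direction=negative, advance = 24 mod 9 = 6 teeth = 6/9 turn
  gear 2: T2=9, direction=positive, advance = 24 mod 9 = 6 teeth = 6/9 turn
Gear 0: 24 mod 7 = 3
Fraction = 3 / 7 = 3/7 (gcd(3,7)=1) = 3/7

Answer: 3/7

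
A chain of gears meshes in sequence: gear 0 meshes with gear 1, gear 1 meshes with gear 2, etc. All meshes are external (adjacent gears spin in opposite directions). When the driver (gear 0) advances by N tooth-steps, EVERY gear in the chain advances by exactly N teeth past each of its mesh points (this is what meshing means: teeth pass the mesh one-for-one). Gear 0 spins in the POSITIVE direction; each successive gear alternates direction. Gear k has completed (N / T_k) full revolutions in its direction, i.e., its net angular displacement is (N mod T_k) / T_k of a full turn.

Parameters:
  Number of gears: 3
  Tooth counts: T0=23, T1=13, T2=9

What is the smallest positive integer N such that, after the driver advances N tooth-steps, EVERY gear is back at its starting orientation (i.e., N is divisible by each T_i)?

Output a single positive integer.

Answer: 2691

Derivation:
Gear k returns to start when N is a multiple of T_k.
All gears at start simultaneously when N is a common multiple of [23, 13, 9]; the smallest such N is lcm(23, 13, 9).
Start: lcm = T0 = 23
Fold in T1=13: gcd(23, 13) = 1; lcm(23, 13) = 23 * 13 / 1 = 299 / 1 = 299
Fold in T2=9: gcd(299, 9) = 1; lcm(299, 9) = 299 * 9 / 1 = 2691 / 1 = 2691
Full cycle length = 2691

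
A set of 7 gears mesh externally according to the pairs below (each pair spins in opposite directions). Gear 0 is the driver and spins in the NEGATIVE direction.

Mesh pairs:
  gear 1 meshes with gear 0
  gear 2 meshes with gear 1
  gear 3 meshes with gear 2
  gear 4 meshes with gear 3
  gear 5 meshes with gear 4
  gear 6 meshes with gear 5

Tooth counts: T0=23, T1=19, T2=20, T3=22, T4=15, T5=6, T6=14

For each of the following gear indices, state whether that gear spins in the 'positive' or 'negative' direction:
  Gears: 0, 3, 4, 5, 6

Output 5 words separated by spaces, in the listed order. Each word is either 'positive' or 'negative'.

Gear 0 (driver): negative (depth 0)
  gear 1: meshes with gear 0 -> depth 1 -> positive (opposite of gear 0)
  gear 2: meshes with gear 1 -> depth 2 -> negative (opposite of gear 1)
  gear 3: meshes with gear 2 -> depth 3 -> positive (opposite of gear 2)
  gear 4: meshes with gear 3 -> depth 4 -> negative (opposite of gear 3)
  gear 5: meshes with gear 4 -> depth 5 -> positive (opposite of gear 4)
  gear 6: meshes with gear 5 -> depth 6 -> negative (opposite of gear 5)
Queried indices 0, 3, 4, 5, 6 -> negative, positive, negative, positive, negative

Answer: negative positive negative positive negative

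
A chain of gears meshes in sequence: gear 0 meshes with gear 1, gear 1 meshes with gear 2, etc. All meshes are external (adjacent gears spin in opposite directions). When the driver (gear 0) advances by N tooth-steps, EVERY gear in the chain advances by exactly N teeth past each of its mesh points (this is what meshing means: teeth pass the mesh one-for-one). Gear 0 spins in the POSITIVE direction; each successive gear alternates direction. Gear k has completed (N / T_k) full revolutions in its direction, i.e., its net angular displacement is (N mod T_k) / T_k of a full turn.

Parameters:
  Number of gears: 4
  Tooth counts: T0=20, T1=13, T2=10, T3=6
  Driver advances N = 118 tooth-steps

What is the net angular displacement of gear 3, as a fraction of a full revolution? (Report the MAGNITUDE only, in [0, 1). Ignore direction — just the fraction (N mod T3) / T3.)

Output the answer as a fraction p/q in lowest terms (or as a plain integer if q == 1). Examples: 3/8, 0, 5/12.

Answer: 2/3

Derivation:
Chain of 4 gears, tooth counts: [20, 13, 10, 6]
  gear 0: T0=20, direction=positive, advance = 118 mod 20 = 18 teeth = 18/20 turn
  gear 1: T1=13, direction=negative, advance = 118 mod 13 = 1 teeth = 1/13 turn
  gear 2: T2=10, direction=positive, advance = 118 mod 10 = 8 teeth = 8/10 turn
  gear 3: T3=6, direction=negative, advance = 118 mod 6 = 4 teeth = 4/6 turn
Gear 3: 118 mod 6 = 4
Fraction = 4 / 6 = 2/3 (gcd(4,6)=2) = 2/3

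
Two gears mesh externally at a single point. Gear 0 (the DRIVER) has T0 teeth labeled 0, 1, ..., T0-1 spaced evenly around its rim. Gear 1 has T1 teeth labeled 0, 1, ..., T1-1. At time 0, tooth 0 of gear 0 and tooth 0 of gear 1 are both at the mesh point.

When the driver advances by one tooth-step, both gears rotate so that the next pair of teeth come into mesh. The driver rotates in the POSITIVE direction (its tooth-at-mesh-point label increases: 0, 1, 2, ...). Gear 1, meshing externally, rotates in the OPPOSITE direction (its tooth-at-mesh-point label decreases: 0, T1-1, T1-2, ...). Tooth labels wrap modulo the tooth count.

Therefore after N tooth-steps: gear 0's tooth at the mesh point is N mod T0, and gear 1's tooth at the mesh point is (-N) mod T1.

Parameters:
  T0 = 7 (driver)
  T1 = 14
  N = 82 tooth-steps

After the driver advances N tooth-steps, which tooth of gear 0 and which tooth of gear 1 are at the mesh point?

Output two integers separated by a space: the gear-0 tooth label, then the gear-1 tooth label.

Gear 0 (driver, T0=7): tooth at mesh = N mod T0
  82 = 11 * 7 + 5, so 82 mod 7 = 5
  gear 0 tooth = 5
Gear 1 (driven, T1=14): tooth at mesh = (-N) mod T1
  82 = 5 * 14 + 12, so 82 mod 14 = 12
  (-82) mod 14 = (-12) mod 14 = 14 - 12 = 2
Mesh after 82 steps: gear-0 tooth 5 meets gear-1 tooth 2

Answer: 5 2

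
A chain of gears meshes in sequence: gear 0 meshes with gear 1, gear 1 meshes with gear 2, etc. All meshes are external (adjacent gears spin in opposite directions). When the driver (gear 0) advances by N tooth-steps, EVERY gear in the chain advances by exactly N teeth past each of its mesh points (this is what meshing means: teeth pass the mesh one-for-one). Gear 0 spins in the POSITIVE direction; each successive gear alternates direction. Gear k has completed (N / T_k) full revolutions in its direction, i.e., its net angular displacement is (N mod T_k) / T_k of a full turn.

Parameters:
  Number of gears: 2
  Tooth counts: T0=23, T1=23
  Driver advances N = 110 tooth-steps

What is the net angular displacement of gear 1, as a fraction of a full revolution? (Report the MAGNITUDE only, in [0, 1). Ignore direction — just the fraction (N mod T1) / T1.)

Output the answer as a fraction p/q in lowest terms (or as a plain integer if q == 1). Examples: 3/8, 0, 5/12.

Answer: 18/23

Derivation:
Chain of 2 gears, tooth counts: [23, 23]
  gear 0: T0=23, direction=positive, advance = 110 mod 23 = 18 teeth = 18/23 turn
  gear 1: T1=23, direction=negative, advance = 110 mod 23 = 18 teeth = 18/23 turn
Gear 1: 110 mod 23 = 18
Fraction = 18 / 23 = 18/23 (gcd(18,23)=1) = 18/23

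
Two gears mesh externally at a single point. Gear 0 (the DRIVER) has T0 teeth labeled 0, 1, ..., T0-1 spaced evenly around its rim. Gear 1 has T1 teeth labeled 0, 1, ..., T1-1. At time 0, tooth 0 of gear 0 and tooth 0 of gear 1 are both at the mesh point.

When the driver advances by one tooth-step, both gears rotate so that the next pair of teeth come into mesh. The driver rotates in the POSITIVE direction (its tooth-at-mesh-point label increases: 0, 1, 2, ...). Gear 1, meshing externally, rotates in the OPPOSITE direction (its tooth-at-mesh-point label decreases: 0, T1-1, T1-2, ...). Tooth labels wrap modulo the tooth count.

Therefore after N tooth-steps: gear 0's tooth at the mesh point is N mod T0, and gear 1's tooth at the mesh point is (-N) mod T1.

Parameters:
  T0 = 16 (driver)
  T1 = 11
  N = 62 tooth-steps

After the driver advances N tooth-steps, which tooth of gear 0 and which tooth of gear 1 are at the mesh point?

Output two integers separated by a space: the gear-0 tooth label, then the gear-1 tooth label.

Answer: 14 4

Derivation:
Gear 0 (driver, T0=16): tooth at mesh = N mod T0
  62 = 3 * 16 + 14, so 62 mod 16 = 14
  gear 0 tooth = 14
Gear 1 (driven, T1=11): tooth at mesh = (-N) mod T1
  62 = 5 * 11 + 7, so 62 mod 11 = 7
  (-62) mod 11 = (-7) mod 11 = 11 - 7 = 4
Mesh after 62 steps: gear-0 tooth 14 meets gear-1 tooth 4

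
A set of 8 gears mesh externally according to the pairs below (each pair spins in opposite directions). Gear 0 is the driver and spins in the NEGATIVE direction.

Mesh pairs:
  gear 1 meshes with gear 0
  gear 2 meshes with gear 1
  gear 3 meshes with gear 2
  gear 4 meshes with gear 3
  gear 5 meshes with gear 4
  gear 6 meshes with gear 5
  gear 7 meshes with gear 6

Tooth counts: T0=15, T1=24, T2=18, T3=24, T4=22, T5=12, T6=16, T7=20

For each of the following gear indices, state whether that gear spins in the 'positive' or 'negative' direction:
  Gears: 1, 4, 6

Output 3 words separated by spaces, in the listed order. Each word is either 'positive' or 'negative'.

Gear 0 (driver): negative (depth 0)
  gear 1: meshes with gear 0 -> depth 1 -> positive (opposite of gear 0)
  gear 2: meshes with gear 1 -> depth 2 -> negative (opposite of gear 1)
  gear 3: meshes with gear 2 -> depth 3 -> positive (opposite of gear 2)
  gear 4: meshes with gear 3 -> depth 4 -> negative (opposite of gear 3)
  gear 5: meshes with gear 4 -> depth 5 -> positive (opposite of gear 4)
  gear 6: meshes with gear 5 -> depth 6 -> negative (opposite of gear 5)
  gear 7: meshes with gear 6 -> depth 7 -> positive (opposite of gear 6)
Queried indices 1, 4, 6 -> positive, negative, negative

Answer: positive negative negative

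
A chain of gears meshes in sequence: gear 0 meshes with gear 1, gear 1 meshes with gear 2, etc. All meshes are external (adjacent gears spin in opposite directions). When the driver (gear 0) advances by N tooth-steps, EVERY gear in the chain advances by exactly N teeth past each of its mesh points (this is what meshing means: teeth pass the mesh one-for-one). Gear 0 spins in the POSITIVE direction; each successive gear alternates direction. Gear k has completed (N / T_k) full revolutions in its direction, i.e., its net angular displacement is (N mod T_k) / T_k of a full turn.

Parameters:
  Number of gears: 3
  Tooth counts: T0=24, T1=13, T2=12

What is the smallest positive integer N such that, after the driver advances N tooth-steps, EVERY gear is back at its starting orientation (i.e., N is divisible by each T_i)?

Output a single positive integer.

Gear k returns to start when N is a multiple of T_k.
All gears at start simultaneously when N is a common multiple of [24, 13, 12]; the smallest such N is lcm(24, 13, 12).
Start: lcm = T0 = 24
Fold in T1=13: gcd(24, 13) = 1; lcm(24, 13) = 24 * 13 / 1 = 312 / 1 = 312
Fold in T2=12: gcd(312, 12) = 12; lcm(312, 12) = 312 * 12 / 12 = 3744 / 12 = 312
Full cycle length = 312

Answer: 312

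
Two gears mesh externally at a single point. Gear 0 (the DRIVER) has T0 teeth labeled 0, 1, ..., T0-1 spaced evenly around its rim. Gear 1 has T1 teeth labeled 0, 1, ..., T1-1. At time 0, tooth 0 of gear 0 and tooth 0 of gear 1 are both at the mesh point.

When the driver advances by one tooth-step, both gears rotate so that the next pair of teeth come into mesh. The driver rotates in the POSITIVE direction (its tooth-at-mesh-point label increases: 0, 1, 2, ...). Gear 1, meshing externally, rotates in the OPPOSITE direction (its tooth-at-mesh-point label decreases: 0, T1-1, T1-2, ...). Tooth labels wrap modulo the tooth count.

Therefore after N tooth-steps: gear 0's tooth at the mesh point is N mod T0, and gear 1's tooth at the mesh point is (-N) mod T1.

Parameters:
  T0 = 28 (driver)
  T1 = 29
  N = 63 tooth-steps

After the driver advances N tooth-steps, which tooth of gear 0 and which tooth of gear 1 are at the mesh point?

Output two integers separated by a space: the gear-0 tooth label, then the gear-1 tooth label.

Answer: 7 24

Derivation:
Gear 0 (driver, T0=28): tooth at mesh = N mod T0
  63 = 2 * 28 + 7, so 63 mod 28 = 7
  gear 0 tooth = 7
Gear 1 (driven, T1=29): tooth at mesh = (-N) mod T1
  63 = 2 * 29 + 5, so 63 mod 29 = 5
  (-63) mod 29 = (-5) mod 29 = 29 - 5 = 24
Mesh after 63 steps: gear-0 tooth 7 meets gear-1 tooth 24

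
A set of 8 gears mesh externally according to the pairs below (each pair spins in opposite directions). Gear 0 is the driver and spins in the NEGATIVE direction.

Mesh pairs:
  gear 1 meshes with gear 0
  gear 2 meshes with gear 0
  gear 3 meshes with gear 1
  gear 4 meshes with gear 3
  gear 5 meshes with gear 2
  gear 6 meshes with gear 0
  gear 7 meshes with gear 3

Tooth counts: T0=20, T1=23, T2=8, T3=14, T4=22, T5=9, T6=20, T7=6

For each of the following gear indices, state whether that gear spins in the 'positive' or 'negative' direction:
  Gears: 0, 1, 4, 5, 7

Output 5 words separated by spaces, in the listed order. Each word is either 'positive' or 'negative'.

Answer: negative positive positive negative positive

Derivation:
Gear 0 (driver): negative (depth 0)
  gear 1: meshes with gear 0 -> depth 1 -> positive (opposite of gear 0)
  gear 2: meshes with gear 0 -> depth 1 -> positive (opposite of gear 0)
  gear 3: meshes with gear 1 -> depth 2 -> negative (opposite of gear 1)
  gear 4: meshes with gear 3 -> depth 3 -> positive (opposite of gear 3)
  gear 5: meshes with gear 2 -> depth 2 -> negative (opposite of gear 2)
  gear 6: meshes with gear 0 -> depth 1 -> positive (opposite of gear 0)
  gear 7: meshes with gear 3 -> depth 3 -> positive (opposite of gear 3)
Queried indices 0, 1, 4, 5, 7 -> negative, positive, positive, negative, positive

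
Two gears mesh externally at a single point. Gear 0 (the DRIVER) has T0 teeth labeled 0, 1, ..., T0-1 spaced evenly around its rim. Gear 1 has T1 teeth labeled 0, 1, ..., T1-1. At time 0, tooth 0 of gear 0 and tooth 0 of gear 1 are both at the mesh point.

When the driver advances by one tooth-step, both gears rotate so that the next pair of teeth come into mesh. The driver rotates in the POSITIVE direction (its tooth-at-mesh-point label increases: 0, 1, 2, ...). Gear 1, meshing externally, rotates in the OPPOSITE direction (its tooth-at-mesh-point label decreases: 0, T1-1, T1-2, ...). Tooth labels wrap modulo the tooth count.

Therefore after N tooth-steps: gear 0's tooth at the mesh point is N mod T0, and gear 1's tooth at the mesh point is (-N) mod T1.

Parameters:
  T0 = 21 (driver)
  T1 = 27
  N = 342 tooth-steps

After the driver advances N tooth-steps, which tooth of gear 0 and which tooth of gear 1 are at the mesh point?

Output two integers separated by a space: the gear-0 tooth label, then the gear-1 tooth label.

Gear 0 (driver, T0=21): tooth at mesh = N mod T0
  342 = 16 * 21 + 6, so 342 mod 21 = 6
  gear 0 tooth = 6
Gear 1 (driven, T1=27): tooth at mesh = (-N) mod T1
  342 = 12 * 27 + 18, so 342 mod 27 = 18
  (-342) mod 27 = (-18) mod 27 = 27 - 18 = 9
Mesh after 342 steps: gear-0 tooth 6 meets gear-1 tooth 9

Answer: 6 9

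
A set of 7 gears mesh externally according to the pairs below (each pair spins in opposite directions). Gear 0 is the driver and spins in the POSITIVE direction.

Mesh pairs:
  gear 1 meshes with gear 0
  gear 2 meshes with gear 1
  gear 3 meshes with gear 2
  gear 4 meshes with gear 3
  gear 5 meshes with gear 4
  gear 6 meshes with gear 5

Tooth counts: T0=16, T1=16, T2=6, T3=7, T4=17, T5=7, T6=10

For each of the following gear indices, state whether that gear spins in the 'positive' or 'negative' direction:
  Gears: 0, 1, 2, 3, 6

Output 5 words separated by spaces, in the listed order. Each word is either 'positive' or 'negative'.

Answer: positive negative positive negative positive

Derivation:
Gear 0 (driver): positive (depth 0)
  gear 1: meshes with gear 0 -> depth 1 -> negative (opposite of gear 0)
  gear 2: meshes with gear 1 -> depth 2 -> positive (opposite of gear 1)
  gear 3: meshes with gear 2 -> depth 3 -> negative (opposite of gear 2)
  gear 4: meshes with gear 3 -> depth 4 -> positive (opposite of gear 3)
  gear 5: meshes with gear 4 -> depth 5 -> negative (opposite of gear 4)
  gear 6: meshes with gear 5 -> depth 6 -> positive (opposite of gear 5)
Queried indices 0, 1, 2, 3, 6 -> positive, negative, positive, negative, positive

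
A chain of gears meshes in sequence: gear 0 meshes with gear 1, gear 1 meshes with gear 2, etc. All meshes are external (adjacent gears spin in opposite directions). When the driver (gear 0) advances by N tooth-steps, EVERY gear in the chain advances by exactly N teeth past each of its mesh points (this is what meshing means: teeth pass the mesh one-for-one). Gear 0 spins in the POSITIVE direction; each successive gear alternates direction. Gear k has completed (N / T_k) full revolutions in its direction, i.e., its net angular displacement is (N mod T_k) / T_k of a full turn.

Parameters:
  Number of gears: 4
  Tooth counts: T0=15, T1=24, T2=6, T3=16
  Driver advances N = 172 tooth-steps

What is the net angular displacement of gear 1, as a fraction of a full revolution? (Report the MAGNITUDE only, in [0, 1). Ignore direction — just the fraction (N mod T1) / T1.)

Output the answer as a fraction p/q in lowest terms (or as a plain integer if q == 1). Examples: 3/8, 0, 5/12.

Chain of 4 gears, tooth counts: [15, 24, 6, 16]
  gear 0: T0=15, direction=positive, advance = 172 mod 15 = 7 teeth = 7/15 turn
  gear 1: T1=24, direction=negative, advance = 172 mod 24 = 4 teeth = 4/24 turn
  gear 2: T2=6, direction=positive, advance = 172 mod 6 = 4 teeth = 4/6 turn
  gear 3: T3=16, direction=negative, advance = 172 mod 16 = 12 teeth = 12/16 turn
Gear 1: 172 mod 24 = 4
Fraction = 4 / 24 = 1/6 (gcd(4,24)=4) = 1/6

Answer: 1/6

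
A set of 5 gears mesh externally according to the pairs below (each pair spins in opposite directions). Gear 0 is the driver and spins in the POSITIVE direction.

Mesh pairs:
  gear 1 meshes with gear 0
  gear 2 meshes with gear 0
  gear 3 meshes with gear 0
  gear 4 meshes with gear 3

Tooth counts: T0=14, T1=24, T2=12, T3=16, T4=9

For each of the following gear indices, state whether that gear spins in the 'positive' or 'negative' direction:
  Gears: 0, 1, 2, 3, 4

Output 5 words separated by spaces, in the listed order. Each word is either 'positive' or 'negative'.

Answer: positive negative negative negative positive

Derivation:
Gear 0 (driver): positive (depth 0)
  gear 1: meshes with gear 0 -> depth 1 -> negative (opposite of gear 0)
  gear 2: meshes with gear 0 -> depth 1 -> negative (opposite of gear 0)
  gear 3: meshes with gear 0 -> depth 1 -> negative (opposite of gear 0)
  gear 4: meshes with gear 3 -> depth 2 -> positive (opposite of gear 3)
Queried indices 0, 1, 2, 3, 4 -> positive, negative, negative, negative, positive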